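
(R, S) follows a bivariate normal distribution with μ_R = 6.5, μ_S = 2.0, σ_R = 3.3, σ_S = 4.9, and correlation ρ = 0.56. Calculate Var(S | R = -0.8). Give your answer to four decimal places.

Var(S | R=x) = (1 − ρ²)·σ_S².
Var(S | R=-0.8) = (4.9)²·(1 − (0.56)²) = 24.01·0.6864 = 16.4805.

16.4805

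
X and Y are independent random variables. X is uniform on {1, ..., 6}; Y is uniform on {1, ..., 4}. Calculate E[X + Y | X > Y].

P(X > Y) = 7/12.
Summing (X+Y)·P(x,y) over outcomes with X > Y gives 47/12.
E[X + Y | X > Y] = (47/12) / (7/12) = 47/7.

47/7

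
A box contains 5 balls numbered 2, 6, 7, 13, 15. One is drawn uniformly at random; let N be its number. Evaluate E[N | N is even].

4

P(N is even) = 2/5.
Σ over the event: 2·1/5 + 6·1/5 = 8/5.
E[N | N is even] = (8/5) / (2/5) = 4.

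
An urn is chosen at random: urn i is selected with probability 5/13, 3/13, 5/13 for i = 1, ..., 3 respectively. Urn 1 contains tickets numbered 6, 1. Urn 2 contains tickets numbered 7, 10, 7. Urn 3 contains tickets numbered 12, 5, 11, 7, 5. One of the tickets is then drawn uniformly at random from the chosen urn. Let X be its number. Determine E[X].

163/26

E[X | urn 1] = (6+1)/2 = 7/2.
E[X | urn 2] = (7+10+7)/3 = 8.
E[X | urn 3] = (12+5+11+7+5)/5 = 8.
By the law of total expectation,
E[X] = (5/13)·(7/2) + (3/13)·(8) + (5/13)·(8) = 163/26.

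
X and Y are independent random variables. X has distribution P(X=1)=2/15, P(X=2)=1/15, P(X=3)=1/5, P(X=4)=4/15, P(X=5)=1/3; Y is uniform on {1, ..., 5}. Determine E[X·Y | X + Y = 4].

19/6

P(X + Y = 4) = 2/25.
Summing XY·P(x,y) over outcomes with X + Y = 4 gives 19/75.
E[X·Y | X + Y = 4] = (19/75) / (2/25) = 19/6.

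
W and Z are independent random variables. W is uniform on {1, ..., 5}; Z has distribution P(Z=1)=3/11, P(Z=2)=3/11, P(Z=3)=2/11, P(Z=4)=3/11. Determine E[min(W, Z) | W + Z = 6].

21/11

P(W + Z = 6) = 1/5.
Summing min(W,Z)·P(x,y) over outcomes with W + Z = 6 gives 21/55.
E[min(W, Z) | W + Z = 6] = (21/55) / (1/5) = 21/11.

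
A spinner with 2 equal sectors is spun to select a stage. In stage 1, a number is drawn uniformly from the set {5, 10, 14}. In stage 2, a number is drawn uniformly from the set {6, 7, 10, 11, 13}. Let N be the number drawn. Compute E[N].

E[N | stage 1] = (5+10+14)/3 = 29/3.
E[N | stage 2] = (6+7+10+11+13)/5 = 47/5.
By the law of total expectation,
E[N] = (1/2)·(29/3) + (1/2)·(47/5) = 143/15.

143/15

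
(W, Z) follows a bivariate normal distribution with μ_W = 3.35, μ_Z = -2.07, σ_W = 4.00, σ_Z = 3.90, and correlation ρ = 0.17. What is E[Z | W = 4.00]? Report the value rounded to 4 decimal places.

E[Z | W=x] = μ_Z + ρ(σ_Z/σ_W)(x − μ_W) for jointly normal variables.
E[Z | W=4.00] = -2.07 + (0.17)·(3.90/4.00)·(4.00 − (3.35)) = -2.07 + (0.16575)·(0.65) = -1.9623.

-1.9623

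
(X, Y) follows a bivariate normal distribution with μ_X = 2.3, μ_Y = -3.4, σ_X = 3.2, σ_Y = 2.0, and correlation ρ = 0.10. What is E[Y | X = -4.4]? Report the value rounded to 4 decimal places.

The regression of Y on X has slope ρ·σ_Y/σ_X and passes through (μ_X, μ_Y).
E[Y | X=-4.4] = -3.4 + (0.10)·(2.0/3.2)·(-4.4 − (2.3)) = -3.4 + (0.0625)·(-6.7) = -3.8188.

-3.8188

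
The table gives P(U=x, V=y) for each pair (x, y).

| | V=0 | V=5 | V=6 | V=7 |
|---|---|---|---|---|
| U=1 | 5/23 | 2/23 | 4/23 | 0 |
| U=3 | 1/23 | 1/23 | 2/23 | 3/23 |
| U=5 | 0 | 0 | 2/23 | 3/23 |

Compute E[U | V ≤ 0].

4/3

P(V ≤ 0) = 6/23.
Σ U·P over the event = 1·(5/23) + 3·(1/23) = 8/23.
E[U | V ≤ 0] = (8/23) / (6/23) = 4/3.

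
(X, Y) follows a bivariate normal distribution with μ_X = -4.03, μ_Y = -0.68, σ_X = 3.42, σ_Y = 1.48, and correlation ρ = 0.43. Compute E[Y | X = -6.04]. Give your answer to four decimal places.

-1.0540

For a bivariate normal, E[Y | X=x] = μ_Y + ρ·(σ_Y/σ_X)·(x − μ_X).
E[Y | X=-6.04] = -0.68 + (0.43)·(1.48/3.42)·(-6.04 − (-4.03)) = -0.68 + (0.18608)·(-2.01) = -1.0540.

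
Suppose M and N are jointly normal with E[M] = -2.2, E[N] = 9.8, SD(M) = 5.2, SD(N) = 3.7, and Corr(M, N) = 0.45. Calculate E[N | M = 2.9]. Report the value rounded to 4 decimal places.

For a bivariate normal, E[N | M=x] = μ_N + ρ·(σ_N/σ_M)·(x − μ_M).
E[N | M=2.9] = 9.8 + (0.45)·(3.7/5.2)·(2.9 − (-2.2)) = 9.8 + (0.32019)·(5.1) = 11.4330.

11.4330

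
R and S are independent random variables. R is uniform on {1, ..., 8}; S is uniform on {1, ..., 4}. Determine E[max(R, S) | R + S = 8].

11/2

Outcomes with R + S = 8: (4,4), (5,3), (6,2), (7,1), each with probability 1/32.
E[max(R, S) | R + S = 8] = (4 + 5 + 6 + 7) / 4 = 11/2.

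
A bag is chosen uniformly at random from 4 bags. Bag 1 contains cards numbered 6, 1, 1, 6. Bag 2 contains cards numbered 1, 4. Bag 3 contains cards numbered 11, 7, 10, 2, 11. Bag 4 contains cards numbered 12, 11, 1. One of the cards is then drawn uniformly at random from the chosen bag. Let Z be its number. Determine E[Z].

111/20

E[Z | bag 1] = (6+1+1+6)/4 = 7/2.
E[Z | bag 2] = (1+4)/2 = 5/2.
E[Z | bag 3] = (11+7+10+2+11)/5 = 41/5.
E[Z | bag 4] = (12+11+1)/3 = 8.
By the law of total expectation,
E[Z] = (1/4)·(7/2) + (1/4)·(5/2) + (1/4)·(41/5) + (1/4)·(8) = 111/20.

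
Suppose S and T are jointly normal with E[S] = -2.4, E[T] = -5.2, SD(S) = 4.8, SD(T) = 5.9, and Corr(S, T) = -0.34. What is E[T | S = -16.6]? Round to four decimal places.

0.7344

The regression of T on S has slope ρ·σ_T/σ_S and passes through (μ_S, μ_T).
E[T | S=-16.6] = -5.2 + (-0.34)·(5.9/4.8)·(-16.6 − (-2.4)) = -5.2 + (-0.417917)·(-14.2) = 0.7344.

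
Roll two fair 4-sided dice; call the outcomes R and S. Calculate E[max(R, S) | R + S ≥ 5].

37/10

Outcomes with R + S ≥ 5: (1,4), (2,3), (2,4), (3,2), (3,3), (3,4), (4,1), (4,2), (4,3), (4,4), each with probability 1/16.
E[max(R, S) | R + S ≥ 5] = (4 + 3 + 4 + 3 + 3 + 4 + 4 + 4 + 4 + 4) / 10 = 37/10.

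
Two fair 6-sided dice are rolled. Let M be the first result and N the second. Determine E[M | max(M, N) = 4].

22/7

Outcomes with max(M, N) = 4: (1,4), (2,4), (3,4), (4,1), (4,2), (4,3), (4,4), each with probability 1/36.
E[M | max(M, N) = 4] = (1 + 2 + 3 + 4 + 4 + 4 + 4) / 7 = 22/7.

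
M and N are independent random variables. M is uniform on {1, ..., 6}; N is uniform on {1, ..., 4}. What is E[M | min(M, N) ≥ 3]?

Outcomes with min(M, N) ≥ 3: (3,3), (3,4), (4,3), (4,4), (5,3), (5,4), (6,3), (6,4), each with probability 1/24.
E[M | min(M, N) ≥ 3] = (3 + 3 + 4 + 4 + 5 + 5 + 6 + 6) / 8 = 9/2.

9/2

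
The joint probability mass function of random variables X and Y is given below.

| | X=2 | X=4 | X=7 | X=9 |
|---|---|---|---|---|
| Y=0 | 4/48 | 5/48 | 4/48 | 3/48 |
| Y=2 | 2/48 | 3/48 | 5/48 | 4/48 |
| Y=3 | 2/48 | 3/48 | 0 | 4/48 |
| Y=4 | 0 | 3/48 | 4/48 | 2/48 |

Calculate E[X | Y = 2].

87/14

P(Y = 2) = 7/24.
Σ X·P over the event = 2·(2/48) + 4·(3/48) + 7·(5/48) + 9·(4/48) = 29/16.
E[X | Y = 2] = (29/16) / (7/24) = 87/14.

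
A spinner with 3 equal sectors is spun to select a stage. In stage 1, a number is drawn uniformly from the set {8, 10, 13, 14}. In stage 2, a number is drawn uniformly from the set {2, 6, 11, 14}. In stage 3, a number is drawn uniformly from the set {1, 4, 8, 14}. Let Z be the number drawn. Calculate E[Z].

E[Z | stage 1] = (8+10+13+14)/4 = 45/4.
E[Z | stage 2] = (2+6+11+14)/4 = 33/4.
E[Z | stage 3] = (1+4+8+14)/4 = 27/4.
By the law of total expectation,
E[Z] = (1/3)·(45/4) + (1/3)·(33/4) + (1/3)·(27/4) = 35/4.

35/4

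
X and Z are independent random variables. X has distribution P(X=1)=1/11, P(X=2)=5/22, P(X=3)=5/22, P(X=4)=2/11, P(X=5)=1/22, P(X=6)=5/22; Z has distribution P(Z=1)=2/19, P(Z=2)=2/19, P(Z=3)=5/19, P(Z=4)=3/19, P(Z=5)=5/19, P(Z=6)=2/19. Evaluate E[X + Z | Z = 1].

50/11

P(Z = 1) = 2/19.
Summing (X+Z)·P(x,y) over outcomes with Z = 1 gives 100/209.
E[X + Z | Z = 1] = (100/209) / (2/19) = 50/11.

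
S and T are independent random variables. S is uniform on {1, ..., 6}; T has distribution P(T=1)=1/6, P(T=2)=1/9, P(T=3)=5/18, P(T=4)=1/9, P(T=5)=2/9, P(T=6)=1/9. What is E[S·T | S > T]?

P(S > T) = 23/54.
Summing ST·P(x,y) over outcomes with S > T gives 565/108.
E[S·T | S > T] = (565/108) / (23/54) = 565/46.

565/46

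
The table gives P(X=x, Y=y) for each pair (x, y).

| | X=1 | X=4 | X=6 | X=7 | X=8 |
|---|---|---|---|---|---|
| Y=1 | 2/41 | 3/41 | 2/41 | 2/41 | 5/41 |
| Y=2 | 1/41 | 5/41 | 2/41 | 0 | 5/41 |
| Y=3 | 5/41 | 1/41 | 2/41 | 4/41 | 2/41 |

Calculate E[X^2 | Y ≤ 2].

1013/27

P(Y ≤ 2) = 27/41.
Summing X^2·P(X=x,Y=y) over the conditioning event gives 1013/41.
E[X^2 | Y ≤ 2] = (1013/41) / (27/41) = 1013/27.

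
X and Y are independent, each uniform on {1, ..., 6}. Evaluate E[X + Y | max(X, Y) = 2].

P(max(X, Y) = 2) = 1/12.
Summing (X+Y)·P(x,y) over outcomes with max(X, Y) = 2 gives 5/18.
E[X + Y | max(X, Y) = 2] = (5/18) / (1/12) = 10/3.

10/3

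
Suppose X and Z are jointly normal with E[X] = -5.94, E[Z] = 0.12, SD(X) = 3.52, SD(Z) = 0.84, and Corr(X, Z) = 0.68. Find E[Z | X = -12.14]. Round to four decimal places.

E[Z | X=x] = μ_Z + ρ(σ_Z/σ_X)(x − μ_X) for jointly normal variables.
E[Z | X=-12.14] = 0.12 + (0.68)·(0.84/3.52)·(-12.14 − (-5.94)) = 0.12 + (0.16227)·(-6.2) = -0.8861.

-0.8861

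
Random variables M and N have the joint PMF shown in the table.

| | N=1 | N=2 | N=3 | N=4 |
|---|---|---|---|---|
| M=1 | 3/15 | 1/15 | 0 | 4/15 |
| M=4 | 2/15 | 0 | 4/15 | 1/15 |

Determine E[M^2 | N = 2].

P(N = 2) = 1/15.
Summing M^2·P(M=x,N=y) over the conditioning event gives 1/15.
E[M^2 | N = 2] = (1/15) / (1/15) = 1.

1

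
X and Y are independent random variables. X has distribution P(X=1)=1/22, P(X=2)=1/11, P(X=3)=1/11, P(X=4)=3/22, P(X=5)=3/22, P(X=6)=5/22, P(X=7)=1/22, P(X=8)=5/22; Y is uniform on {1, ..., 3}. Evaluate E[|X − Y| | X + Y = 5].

13/7

P(X + Y = 5) = 7/66.
Summing |X−Y|·P(x,y) over outcomes with X + Y = 5 gives 13/66.
E[|X − Y| | X + Y = 5] = (13/66) / (7/66) = 13/7.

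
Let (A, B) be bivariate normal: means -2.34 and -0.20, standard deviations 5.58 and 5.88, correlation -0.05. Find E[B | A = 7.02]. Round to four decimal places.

E[B | A=x] = μ_B + ρ(σ_B/σ_A)(x − μ_A) for jointly normal variables.
E[B | A=7.02] = -0.20 + (-0.05)·(5.88/5.58)·(7.02 − (-2.34)) = -0.20 + (-0.052688)·(9.36) = -0.6932.

-0.6932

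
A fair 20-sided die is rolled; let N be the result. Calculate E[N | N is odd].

Given N is odd, N is equally likely to be any of {1, 3, 5, 7, 9, 11, 13, 15, 17, 19}.
E[N | N is odd] = (1 + 3 + 5 + 7 + 9 + 11 + 13 + 15 + 17 + 19) / 10 = 10.

10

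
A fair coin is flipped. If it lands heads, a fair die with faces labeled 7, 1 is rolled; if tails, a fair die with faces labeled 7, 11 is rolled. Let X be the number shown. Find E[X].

13/2

E[X | heads] = (7+1)/2 = 4.
E[X | tails] = (7+11)/2 = 9.
E[X] = (1/2)·(4) + (1/2)·(9) = 13/2.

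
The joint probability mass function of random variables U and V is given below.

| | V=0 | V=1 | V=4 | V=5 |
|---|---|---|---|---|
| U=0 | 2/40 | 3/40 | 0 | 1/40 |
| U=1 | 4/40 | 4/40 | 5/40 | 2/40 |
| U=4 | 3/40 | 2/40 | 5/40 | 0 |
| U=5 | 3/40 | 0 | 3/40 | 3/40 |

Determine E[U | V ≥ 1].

69/28

P(V ≥ 1) = 7/10.
Summing U·P(U=x,V=y) over the conditioning event gives 69/40.
E[U | V ≥ 1] = (69/40) / (7/10) = 69/28.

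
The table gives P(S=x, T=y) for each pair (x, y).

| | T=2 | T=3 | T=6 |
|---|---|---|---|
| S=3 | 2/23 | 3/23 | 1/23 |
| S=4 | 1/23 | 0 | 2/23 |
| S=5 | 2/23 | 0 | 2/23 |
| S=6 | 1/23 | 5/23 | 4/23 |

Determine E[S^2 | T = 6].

P(T = 6) = 9/23.
Summing S^2·P(S=x,T=y) over the conditioning event gives 235/23.
E[S^2 | T = 6] = (235/23) / (9/23) = 235/9.

235/9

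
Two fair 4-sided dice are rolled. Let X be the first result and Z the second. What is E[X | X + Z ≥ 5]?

3

Outcomes with X + Z ≥ 5: (1,4), (2,3), (2,4), (3,2), (3,3), (3,4), (4,1), (4,2), (4,3), (4,4), each with probability 1/16.
E[X | X + Z ≥ 5] = (1 + 2 + 2 + 3 + 3 + 3 + 4 + 4 + 4 + 4) / 10 = 3.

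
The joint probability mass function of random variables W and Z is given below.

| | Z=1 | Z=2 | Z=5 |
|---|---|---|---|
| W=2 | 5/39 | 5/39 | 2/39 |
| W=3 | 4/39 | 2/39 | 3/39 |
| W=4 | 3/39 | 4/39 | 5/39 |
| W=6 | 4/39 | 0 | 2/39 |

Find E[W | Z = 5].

15/4

P(Z = 5) = 4/13.
Σ W·P over the event = 2·(2/39) + 3·(3/39) + 4·(5/39) + 6·(2/39) = 15/13.
E[W | Z = 5] = (15/13) / (4/13) = 15/4.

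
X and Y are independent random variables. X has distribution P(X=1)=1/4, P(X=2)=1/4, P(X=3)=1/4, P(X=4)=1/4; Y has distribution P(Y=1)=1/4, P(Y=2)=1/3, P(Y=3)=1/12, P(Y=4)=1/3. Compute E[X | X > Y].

P(X > Y) = 3/8.
Summing X·P(x,y) over outcomes with X > Y gives 59/48.
E[X | X > Y] = (59/48) / (3/8) = 59/18.

59/18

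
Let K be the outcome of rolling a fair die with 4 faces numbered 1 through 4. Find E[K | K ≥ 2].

Given K ≥ 2, K is equally likely to be any of {2, 3, 4}.
E[K | K ≥ 2] = (2 + 3 + 4) / 3 = 3.

3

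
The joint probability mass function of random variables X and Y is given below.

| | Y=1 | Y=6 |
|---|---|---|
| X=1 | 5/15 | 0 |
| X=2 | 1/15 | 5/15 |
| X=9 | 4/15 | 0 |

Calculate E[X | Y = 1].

43/10

P(Y = 1) = 2/3.
Σ X·P over the event = 1·(5/15) + 2·(1/15) + 9·(4/15) = 43/15.
E[X | Y = 1] = (43/15) / (2/3) = 43/10.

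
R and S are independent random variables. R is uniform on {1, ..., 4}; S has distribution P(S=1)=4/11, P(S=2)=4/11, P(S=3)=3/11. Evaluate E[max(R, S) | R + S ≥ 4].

P(R + S ≥ 4) = 8/11.
Summing max(R,S)·P(x,y) over outcomes with R + S ≥ 4 gives 103/44.
E[max(R, S) | R + S ≥ 4] = (103/44) / (8/11) = 103/32.

103/32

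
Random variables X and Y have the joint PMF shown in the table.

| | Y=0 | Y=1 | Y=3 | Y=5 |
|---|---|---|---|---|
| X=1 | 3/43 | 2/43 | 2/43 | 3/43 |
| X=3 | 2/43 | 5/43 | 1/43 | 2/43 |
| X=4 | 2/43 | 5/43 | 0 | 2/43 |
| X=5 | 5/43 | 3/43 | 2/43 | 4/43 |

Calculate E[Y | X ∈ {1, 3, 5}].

35/17

P(X ∈ {1, 3, 5}) = 34/43.
Summing Y·P(X=x,Y=y) over the conditioning event gives 70/43.
E[Y | X ∈ {1, 3, 5}] = (70/43) / (34/43) = 35/17.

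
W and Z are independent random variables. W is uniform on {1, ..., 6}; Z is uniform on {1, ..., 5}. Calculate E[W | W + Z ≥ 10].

17/3

P(W + Z ≥ 10) = 1/10.
Summing W·P(x,y) over outcomes with W + Z ≥ 10 gives 17/30.
E[W | W + Z ≥ 10] = (17/30) / (1/10) = 17/3.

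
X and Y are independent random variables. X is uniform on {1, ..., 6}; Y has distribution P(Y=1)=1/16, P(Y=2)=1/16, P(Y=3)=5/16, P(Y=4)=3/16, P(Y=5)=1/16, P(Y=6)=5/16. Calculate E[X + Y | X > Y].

P(X > Y) = 31/96.
Summing (X+Y)·P(x,y) over outcomes with X > Y gives 239/96.
E[X + Y | X > Y] = (239/96) / (31/96) = 239/31.

239/31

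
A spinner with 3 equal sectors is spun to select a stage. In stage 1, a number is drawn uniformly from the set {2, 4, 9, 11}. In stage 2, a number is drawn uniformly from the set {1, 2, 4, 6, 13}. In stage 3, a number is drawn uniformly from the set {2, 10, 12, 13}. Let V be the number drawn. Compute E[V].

E[V | stage 1] = (2+4+9+11)/4 = 13/2.
E[V | stage 2] = (1+2+4+6+13)/5 = 26/5.
E[V | stage 3] = (2+10+12+13)/4 = 37/4.
By the law of total expectation,
E[V] = (1/3)·(13/2) + (1/3)·(26/5) + (1/3)·(37/4) = 419/60.

419/60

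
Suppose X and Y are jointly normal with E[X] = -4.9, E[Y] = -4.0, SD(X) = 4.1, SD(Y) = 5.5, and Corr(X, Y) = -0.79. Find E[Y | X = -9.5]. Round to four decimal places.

E[Y | X=x] = μ_Y + ρ(σ_Y/σ_X)(x − μ_X) for jointly normal variables.
E[Y | X=-9.5] = -4.0 + (-0.79)·(5.5/4.1)·(-9.5 − (-4.9)) = -4.0 + (-1.05976)·(-4.6) = 0.8749.

0.8749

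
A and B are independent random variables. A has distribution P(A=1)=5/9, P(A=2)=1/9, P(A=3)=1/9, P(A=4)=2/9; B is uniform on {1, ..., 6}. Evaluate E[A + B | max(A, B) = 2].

P(max(A, B) = 2) = 7/54.
Summing (A+B)·P(x,y) over outcomes with max(A, B) = 2 gives 11/27.
E[A + B | max(A, B) = 2] = (11/27) / (7/54) = 22/7.

22/7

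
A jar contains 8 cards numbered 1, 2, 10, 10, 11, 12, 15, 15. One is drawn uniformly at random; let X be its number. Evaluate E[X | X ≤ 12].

P(X ≤ 12) = 3/4.
Σ over the event: 1·1/8 + 2·1/8 + 10·1/4 + 11·1/8 + 12·1/8 = 23/4.
E[X | X ≤ 12] = (23/4) / (3/4) = 23/3.

23/3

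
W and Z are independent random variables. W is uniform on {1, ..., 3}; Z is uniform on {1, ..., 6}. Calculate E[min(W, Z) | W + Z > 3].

P(W + Z > 3) = 5/6.
Summing min(W,Z)·P(x,y) over outcomes with W + Z > 3 gives 29/18.
E[min(W, Z) | W + Z > 3] = (29/18) / (5/6) = 29/15.

29/15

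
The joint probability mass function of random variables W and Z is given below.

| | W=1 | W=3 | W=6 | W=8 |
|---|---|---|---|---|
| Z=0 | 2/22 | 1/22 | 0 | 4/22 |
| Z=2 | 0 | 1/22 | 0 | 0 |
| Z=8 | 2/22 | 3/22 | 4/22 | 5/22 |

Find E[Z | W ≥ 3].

P(W ≥ 3) = 9/11.
Σ Z·P over the event = 0·(1/22) + 2·(1/22) + 8·(3/22) + 8·(4/22) + 0·(4/22) + 8·(5/22) = 49/11.
E[Z | W ≥ 3] = (49/11) / (9/11) = 49/9.

49/9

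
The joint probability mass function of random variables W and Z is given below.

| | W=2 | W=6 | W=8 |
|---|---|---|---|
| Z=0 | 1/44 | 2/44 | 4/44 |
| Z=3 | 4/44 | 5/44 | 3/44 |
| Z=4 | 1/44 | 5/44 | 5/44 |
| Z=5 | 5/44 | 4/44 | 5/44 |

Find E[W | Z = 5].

P(Z = 5) = 7/22.
Σ W·P over the event = 2·(5/44) + 6·(4/44) + 8·(5/44) = 37/22.
E[W | Z = 5] = (37/22) / (7/22) = 37/7.

37/7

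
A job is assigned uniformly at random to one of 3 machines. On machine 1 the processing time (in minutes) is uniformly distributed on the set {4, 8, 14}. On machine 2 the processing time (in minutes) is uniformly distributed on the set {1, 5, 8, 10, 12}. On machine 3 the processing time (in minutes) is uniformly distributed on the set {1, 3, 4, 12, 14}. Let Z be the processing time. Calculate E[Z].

E[Z | machine 1] = (4+8+14)/3 = 26/3.
E[Z | machine 2] = (1+5+8+10+12)/5 = 36/5.
E[Z | machine 3] = (1+3+4+12+14)/5 = 34/5.
E[Z] = (1/3)·(26/3) + (1/3)·(36/5) + (1/3)·(34/5) = 68/9.

68/9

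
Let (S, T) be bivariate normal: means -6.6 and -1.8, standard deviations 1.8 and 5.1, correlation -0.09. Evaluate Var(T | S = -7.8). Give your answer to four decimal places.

The conditional variance in a bivariate normal is σ_T²(1 − ρ²), independent of x.
Var(T | S=-7.8) = (5.1)²·(1 − (-0.09)²) = 26.01·0.9919 = 25.7993.

25.7993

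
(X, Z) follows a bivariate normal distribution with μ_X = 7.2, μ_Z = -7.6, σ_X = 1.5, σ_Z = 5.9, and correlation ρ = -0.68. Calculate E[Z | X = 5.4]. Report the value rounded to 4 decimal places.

For a bivariate normal, E[Z | X=x] = μ_Z + ρ·(σ_Z/σ_X)·(x − μ_X).
E[Z | X=5.4] = -7.6 + (-0.68)·(5.9/1.5)·(5.4 − (7.2)) = -7.6 + (-2.67467)·(-1.8) = -2.7856.

-2.7856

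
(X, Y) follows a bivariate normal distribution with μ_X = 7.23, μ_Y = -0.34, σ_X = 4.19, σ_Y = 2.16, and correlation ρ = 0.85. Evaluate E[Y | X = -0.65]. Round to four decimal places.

-3.7929

E[Y | X=x] = μ_Y + ρ(σ_Y/σ_X)(x − μ_X) for jointly normal variables.
E[Y | X=-0.65] = -0.34 + (0.85)·(2.16/4.19)·(-0.65 − (7.23)) = -0.34 + (0.43819)·(-7.88) = -3.7929.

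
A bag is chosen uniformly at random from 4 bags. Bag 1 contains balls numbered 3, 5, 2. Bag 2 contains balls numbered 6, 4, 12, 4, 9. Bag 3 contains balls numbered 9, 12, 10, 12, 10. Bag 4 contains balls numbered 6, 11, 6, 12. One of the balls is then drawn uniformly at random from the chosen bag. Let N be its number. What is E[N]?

1781/240

E[N | bag 1] = (3+5+2)/3 = 10/3.
E[N | bag 2] = (6+4+12+4+9)/5 = 7.
E[N | bag 3] = (9+12+10+12+10)/5 = 53/5.
E[N | bag 4] = (6+11+6+12)/4 = 35/4.
By the law of total expectation,
E[N] = (1/4)·(10/3) + (1/4)·(7) + (1/4)·(53/5) + (1/4)·(35/4) = 1781/240.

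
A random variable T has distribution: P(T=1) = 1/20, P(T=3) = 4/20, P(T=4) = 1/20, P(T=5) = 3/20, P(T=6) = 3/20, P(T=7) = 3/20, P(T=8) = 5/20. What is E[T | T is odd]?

P(T is odd) = 11/20.
Σ over the event: 1·1/20 + 3·1/5 + 5·3/20 + 7·3/20 = 49/20.
E[T | T is odd] = (49/20) / (11/20) = 49/11.

49/11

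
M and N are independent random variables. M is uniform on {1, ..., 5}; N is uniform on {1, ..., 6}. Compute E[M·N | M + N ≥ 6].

14

P(M + N ≥ 6) = 2/3.
Summing MN·P(x,y) over outcomes with M + N ≥ 6 gives 28/3.
E[M·N | M + N ≥ 6] = (28/3) / (2/3) = 14.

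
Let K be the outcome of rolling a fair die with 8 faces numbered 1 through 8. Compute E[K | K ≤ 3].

Given K ≤ 3, K is equally likely to be any of {1, 2, 3}.
E[K | K ≤ 3] = (1 + 2 + 3) / 3 = 2.

2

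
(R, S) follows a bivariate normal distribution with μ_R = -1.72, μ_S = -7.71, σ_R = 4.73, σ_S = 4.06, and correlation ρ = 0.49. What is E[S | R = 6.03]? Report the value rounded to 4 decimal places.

For a bivariate normal, E[S | R=x] = μ_S + ρ·(σ_S/σ_R)·(x − μ_R).
E[S | R=6.03] = -7.71 + (0.49)·(4.06/4.73)·(6.03 − (-1.72)) = -7.71 + (0.42059)·(7.75) = -4.4504.

-4.4504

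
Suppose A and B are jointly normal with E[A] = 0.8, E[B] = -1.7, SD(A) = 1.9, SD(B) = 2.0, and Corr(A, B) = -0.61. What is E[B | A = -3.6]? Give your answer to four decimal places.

For a bivariate normal, E[B | A=x] = μ_B + ρ·(σ_B/σ_A)·(x − μ_A).
E[B | A=-3.6] = -1.7 + (-0.61)·(2.0/1.9)·(-3.6 − (0.8)) = -1.7 + (-0.64211)·(-4.4) = 1.1253.

1.1253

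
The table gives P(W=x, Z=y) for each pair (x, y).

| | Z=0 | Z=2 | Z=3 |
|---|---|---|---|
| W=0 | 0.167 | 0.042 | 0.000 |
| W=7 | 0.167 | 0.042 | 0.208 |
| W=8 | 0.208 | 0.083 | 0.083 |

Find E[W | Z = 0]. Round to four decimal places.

5.2269

P(Z = 0) = 0.542.
Summing W·P(W=x,Z=y) over the conditioning event gives 2.833.
E[W | Z = 0] = (2.833) / (0.542) = 5.2269.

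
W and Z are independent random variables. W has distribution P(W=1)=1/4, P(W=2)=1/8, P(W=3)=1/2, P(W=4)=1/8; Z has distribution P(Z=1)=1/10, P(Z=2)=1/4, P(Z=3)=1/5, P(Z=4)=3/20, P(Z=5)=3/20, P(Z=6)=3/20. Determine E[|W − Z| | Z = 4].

3/2

P(Z = 4) = 3/20.
Summing |W−Z|·P(x,y) over outcomes with Z = 4 gives 9/40.
E[|W − Z| | Z = 4] = (9/40) / (3/20) = 3/2.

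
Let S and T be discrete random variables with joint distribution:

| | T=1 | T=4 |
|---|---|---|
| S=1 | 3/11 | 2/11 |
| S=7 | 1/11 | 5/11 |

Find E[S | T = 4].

37/7

P(T = 4) = 7/11.
Summing S·P(S=x,T=y) over the conditioning event gives 37/11.
E[S | T = 4] = (37/11) / (7/11) = 37/7.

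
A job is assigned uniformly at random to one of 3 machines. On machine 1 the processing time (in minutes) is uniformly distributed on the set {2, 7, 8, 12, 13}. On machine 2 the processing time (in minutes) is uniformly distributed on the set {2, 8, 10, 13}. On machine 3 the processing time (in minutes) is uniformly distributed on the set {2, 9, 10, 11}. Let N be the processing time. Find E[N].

E[N | machine 1] = (2+7+8+12+13)/5 = 42/5.
E[N | machine 2] = (2+8+10+13)/4 = 33/4.
E[N | machine 3] = (2+9+10+11)/4 = 8.
E[N] = (1/3)·(42/5) + (1/3)·(33/4) + (1/3)·(8) = 493/60.

493/60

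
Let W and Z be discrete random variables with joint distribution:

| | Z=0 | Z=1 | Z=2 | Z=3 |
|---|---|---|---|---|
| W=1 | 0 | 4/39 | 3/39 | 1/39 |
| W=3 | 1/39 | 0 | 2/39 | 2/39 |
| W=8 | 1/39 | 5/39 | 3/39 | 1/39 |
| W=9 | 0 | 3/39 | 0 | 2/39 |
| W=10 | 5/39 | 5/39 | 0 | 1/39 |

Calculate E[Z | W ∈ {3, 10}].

9/8

P(W ∈ {3, 10}) = 16/39.
Summing Z·P(W=x,Z=y) over the conditioning event gives 6/13.
E[Z | W ∈ {3, 10}] = (6/13) / (16/39) = 9/8.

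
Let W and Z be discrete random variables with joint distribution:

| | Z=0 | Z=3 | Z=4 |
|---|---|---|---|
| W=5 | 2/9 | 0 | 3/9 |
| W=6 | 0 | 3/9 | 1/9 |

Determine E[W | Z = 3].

6

P(Z = 3) = 1/3.
Σ W·P over the event = 6·(3/9) = 2.
E[W | Z = 3] = (2) / (1/3) = 6.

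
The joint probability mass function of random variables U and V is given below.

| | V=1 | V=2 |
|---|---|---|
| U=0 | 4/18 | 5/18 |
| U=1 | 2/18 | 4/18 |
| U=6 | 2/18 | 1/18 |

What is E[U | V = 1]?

P(V = 1) = 4/9.
Σ U·P over the event = 0·(4/18) + 1·(2/18) + 6·(2/18) = 7/9.
E[U | V = 1] = (7/9) / (4/9) = 7/4.

7/4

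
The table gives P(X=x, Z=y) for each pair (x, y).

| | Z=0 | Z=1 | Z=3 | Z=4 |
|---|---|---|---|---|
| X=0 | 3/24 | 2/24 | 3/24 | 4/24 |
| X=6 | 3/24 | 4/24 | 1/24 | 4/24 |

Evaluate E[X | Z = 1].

P(Z = 1) = 1/4.
Σ X·P over the event = 0·(2/24) + 6·(4/24) = 1.
E[X | Z = 1] = (1) / (1/4) = 4.

4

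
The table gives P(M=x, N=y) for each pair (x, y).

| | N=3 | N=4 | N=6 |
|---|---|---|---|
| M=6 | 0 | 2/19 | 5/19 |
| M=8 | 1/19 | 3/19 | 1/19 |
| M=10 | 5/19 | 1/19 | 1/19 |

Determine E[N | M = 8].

P(M = 8) = 5/19.
Σ N·P over the event = 3·(1/19) + 4·(3/19) + 6·(1/19) = 21/19.
E[N | M = 8] = (21/19) / (5/19) = 21/5.

21/5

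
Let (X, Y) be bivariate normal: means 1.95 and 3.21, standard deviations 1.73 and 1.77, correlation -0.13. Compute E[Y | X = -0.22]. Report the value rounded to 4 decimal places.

3.4986

The regression of Y on X has slope ρ·σ_Y/σ_X and passes through (μ_X, μ_Y).
E[Y | X=-0.22] = 3.21 + (-0.13)·(1.77/1.73)·(-0.22 − (1.95)) = 3.21 + (-0.13301)·(-2.17) = 3.4986.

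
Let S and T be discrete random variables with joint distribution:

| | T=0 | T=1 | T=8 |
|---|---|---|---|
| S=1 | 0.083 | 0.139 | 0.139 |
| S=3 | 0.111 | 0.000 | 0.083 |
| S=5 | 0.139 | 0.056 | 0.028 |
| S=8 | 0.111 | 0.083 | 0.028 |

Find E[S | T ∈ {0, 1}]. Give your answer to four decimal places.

P(T ∈ {0, 1}) = 0.722.
Σ S·P over the event = 1·(0.083) + 1·(0.139) + 3·(0.111) + 5·(0.139) + 5·(0.056) + 8·(0.111) + 8·(0.083) = 3.082.
E[S | T ∈ {0, 1}] = (3.082) / (0.722) = 4.2687.

4.2687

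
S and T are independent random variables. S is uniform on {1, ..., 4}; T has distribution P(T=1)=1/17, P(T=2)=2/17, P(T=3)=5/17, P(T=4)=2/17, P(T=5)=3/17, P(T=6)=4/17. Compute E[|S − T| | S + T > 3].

129/64

P(S + T > 3) = 16/17.
Summing |S−T|·P(x,y) over outcomes with S + T > 3 gives 129/68.
E[|S − T| | S + T > 3] = (129/68) / (16/17) = 129/64.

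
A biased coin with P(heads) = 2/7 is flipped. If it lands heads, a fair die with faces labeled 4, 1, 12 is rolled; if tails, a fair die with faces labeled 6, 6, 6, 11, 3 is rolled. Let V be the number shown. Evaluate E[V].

130/21

E[V | heads] = (4+1+12)/3 = 17/3.
E[V | tails] = (6+6+6+11+3)/5 = 32/5.
By the law of total expectation,
E[V] = (2/7)·(17/3) + (5/7)·(32/5) = 130/21.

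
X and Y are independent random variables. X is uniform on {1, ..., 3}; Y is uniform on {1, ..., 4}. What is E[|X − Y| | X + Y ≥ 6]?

1

P(X + Y ≥ 6) = 1/4.
Summing |X−Y|·P(x,y) over outcomes with X + Y ≥ 6 gives 1/4.
E[|X − Y| | X + Y ≥ 6] = (1/4) / (1/4) = 1.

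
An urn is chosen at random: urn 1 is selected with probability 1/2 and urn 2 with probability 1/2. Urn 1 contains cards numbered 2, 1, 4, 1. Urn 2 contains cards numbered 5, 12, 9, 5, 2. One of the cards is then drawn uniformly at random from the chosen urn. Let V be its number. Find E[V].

43/10

E[V | urn 1] = (2+1+4+1)/4 = 2.
E[V | urn 2] = (5+12+9+5+2)/5 = 33/5.
E[V] = (1/2)·(2) + (1/2)·(33/5) = 43/10.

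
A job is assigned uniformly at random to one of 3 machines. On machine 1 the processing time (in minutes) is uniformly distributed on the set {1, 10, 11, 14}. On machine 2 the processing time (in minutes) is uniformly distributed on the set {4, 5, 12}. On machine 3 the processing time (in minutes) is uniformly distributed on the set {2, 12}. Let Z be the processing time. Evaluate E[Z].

E[Z | machine 1] = (1+10+11+14)/4 = 9.
E[Z | machine 2] = (4+5+12)/3 = 7.
E[Z | machine 3] = (2+12)/2 = 7.
E[Z] = (1/3)·(9) + (1/3)·(7) + (1/3)·(7) = 23/3.

23/3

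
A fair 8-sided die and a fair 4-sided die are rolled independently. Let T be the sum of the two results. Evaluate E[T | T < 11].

P(T < 11) = 29/32.
E[T | T < 11] = (95/16) / (29/32) = 190/29.

190/29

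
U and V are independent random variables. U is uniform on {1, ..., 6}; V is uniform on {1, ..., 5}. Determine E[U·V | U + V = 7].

10

Outcomes with U + V = 7: (2,5), (3,4), (4,3), (5,2), (6,1), each with probability 1/30.
E[U·V | U + V = 7] = (10 + 12 + 12 + 10 + 6) / 5 = 10.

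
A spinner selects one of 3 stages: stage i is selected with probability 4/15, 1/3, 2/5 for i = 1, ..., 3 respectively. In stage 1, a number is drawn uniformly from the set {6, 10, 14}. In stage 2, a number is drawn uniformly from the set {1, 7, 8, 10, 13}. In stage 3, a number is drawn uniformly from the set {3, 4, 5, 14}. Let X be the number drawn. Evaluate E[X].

E[X | stage 1] = (6+10+14)/3 = 10.
E[X | stage 2] = (1+7+8+10+13)/5 = 39/5.
E[X | stage 3] = (3+4+5+14)/4 = 13/2.
By the law of total expectation,
E[X] = (4/15)·(10) + (1/3)·(39/5) + (2/5)·(13/2) = 118/15.

118/15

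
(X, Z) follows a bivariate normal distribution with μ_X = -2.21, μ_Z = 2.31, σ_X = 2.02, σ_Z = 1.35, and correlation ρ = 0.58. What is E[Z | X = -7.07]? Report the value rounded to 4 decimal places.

0.4261

E[Z | X=x] = μ_Z + ρ(σ_Z/σ_X)(x − μ_X) for jointly normal variables.
E[Z | X=-7.07] = 2.31 + (0.58)·(1.35/2.02)·(-7.07 − (-2.21)) = 2.31 + (0.387624)·(-4.86) = 0.4261.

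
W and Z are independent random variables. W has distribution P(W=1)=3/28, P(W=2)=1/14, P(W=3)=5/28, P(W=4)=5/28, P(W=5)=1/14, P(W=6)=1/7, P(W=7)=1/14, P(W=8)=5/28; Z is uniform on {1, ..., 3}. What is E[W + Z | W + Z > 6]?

P(W + Z > 6) = 1/2.
Summing (W+Z)·P(x,y) over outcomes with W + Z > 6 gives 365/84.
E[W + Z | W + Z > 6] = (365/84) / (1/2) = 365/42.

365/42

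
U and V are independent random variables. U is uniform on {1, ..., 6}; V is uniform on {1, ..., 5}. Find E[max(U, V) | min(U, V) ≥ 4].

Outcomes with min(U, V) ≥ 4: (4,4), (4,5), (5,4), (5,5), (6,4), (6,5), each with probability 1/30.
E[max(U, V) | min(U, V) ≥ 4] = (4 + 5 + 5 + 5 + 6 + 6) / 6 = 31/6.

31/6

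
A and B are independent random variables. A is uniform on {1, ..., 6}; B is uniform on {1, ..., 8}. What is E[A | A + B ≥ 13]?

17/3

P(A + B ≥ 13) = 1/16.
Summing A·P(x,y) over outcomes with A + B ≥ 13 gives 17/48.
E[A | A + B ≥ 13] = (17/48) / (1/16) = 17/3.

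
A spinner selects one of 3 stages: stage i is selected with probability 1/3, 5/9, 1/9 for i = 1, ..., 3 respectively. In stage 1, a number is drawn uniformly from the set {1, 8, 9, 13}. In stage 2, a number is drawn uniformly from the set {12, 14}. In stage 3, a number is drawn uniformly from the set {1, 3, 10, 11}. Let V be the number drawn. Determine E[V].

21/2

E[V | stage 1] = (1+8+9+13)/4 = 31/4.
E[V | stage 2] = (12+14)/2 = 13.
E[V | stage 3] = (1+3+10+11)/4 = 25/4.
E[V] = (1/3)·(31/4) + (5/9)·(13) + (1/9)·(25/4) = 21/2.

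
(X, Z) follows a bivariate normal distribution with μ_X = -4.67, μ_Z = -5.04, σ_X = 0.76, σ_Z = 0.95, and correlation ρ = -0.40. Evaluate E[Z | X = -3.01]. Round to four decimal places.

-5.8700

The regression of Z on X has slope ρ·σ_Z/σ_X and passes through (μ_X, μ_Z).
E[Z | X=-3.01] = -5.04 + (-0.40)·(0.95/0.76)·(-3.01 − (-4.67)) = -5.04 + (-0.5)·(1.66) = -5.8700.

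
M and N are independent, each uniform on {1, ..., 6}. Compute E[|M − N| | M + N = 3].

1

Outcomes with M + N = 3: (1,2), (2,1), each with probability 1/36.
E[|M − N| | M + N = 3] = (1 + 1) / 2 = 1.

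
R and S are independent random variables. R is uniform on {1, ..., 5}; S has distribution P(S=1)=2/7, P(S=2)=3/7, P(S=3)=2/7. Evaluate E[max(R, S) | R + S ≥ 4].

51/14

P(R + S ≥ 4) = 4/5.
Summing max(R,S)·P(x,y) over outcomes with R + S ≥ 4 gives 102/35.
E[max(R, S) | R + S ≥ 4] = (102/35) / (4/5) = 51/14.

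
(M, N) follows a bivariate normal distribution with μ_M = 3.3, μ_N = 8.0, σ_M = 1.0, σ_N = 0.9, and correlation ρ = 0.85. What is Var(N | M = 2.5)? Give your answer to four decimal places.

For a bivariate normal, Var(N | M=x) = σ_N²(1 − ρ²).
Var(N | M=2.5) = (0.9)²·(1 − (0.85)²) = 0.81·0.2775 = 0.2248.

0.2248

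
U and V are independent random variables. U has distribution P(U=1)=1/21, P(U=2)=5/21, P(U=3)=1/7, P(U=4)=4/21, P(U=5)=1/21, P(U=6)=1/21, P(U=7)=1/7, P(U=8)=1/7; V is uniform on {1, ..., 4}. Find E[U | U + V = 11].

15/2

P(U + V = 11) = 1/14.
Summing U·P(x,y) over outcomes with U + V = 11 gives 15/28.
E[U | U + V = 11] = (15/28) / (1/14) = 15/2.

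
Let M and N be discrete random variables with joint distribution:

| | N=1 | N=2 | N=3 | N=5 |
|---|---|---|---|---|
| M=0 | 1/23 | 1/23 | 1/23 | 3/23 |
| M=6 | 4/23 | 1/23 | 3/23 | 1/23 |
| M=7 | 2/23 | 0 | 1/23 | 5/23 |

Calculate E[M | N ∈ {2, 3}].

31/7

P(N ∈ {2, 3}) = 7/23.
Σ M·P over the event = 0·(1/23) + 0·(1/23) + 6·(1/23) + 6·(3/23) + 7·(1/23) = 31/23.
E[M | N ∈ {2, 3}] = (31/23) / (7/23) = 31/7.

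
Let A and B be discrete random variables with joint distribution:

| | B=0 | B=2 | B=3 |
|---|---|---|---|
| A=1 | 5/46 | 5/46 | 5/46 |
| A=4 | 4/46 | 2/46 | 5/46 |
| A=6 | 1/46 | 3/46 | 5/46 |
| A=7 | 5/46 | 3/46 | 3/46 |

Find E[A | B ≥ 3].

P(B ≥ 3) = 9/23.
Σ A·P over the event = 1·(5/46) + 4·(5/46) + 6·(5/46) + 7·(3/46) = 38/23.
E[A | B ≥ 3] = (38/23) / (9/23) = 38/9.

38/9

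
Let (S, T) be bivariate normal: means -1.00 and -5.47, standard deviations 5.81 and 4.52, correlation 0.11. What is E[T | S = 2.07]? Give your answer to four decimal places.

E[T | S=x] = μ_T + ρ(σ_T/σ_S)(x − μ_S) for jointly normal variables.
E[T | S=2.07] = -5.47 + (0.11)·(4.52/5.81)·(2.07 − (-1.00)) = -5.47 + (0.085577)·(3.07) = -5.2073.

-5.2073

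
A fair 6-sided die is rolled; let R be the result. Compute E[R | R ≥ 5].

11/2

Given R ≥ 5, R is equally likely to be any of {5, 6}.
E[R | R ≥ 5] = (5 + 6) / 2 = 11/2.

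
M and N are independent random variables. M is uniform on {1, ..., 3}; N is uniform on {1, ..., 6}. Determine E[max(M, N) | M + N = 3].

Outcomes with M + N = 3: (1,2), (2,1), each with probability 1/18.
E[max(M, N) | M + N = 3] = (2 + 2) / 2 = 2.

2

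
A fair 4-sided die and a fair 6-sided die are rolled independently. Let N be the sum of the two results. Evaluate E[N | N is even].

P(N is even) = 1/2.
Σ over the event: 2·1/24 + 4·1/8 + 6·1/6 + 8·1/8 + 10·1/24 = 3.
E[N | N is even] = (3) / (1/2) = 6.

6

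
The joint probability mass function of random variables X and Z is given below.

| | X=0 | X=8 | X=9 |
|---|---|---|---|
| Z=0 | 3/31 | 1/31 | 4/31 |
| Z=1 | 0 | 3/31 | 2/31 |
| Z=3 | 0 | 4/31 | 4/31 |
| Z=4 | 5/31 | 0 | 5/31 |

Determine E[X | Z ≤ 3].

P(Z ≤ 3) = 21/31.
Σ X·P over the event = 0·(3/31) + 8·(1/31) + 8·(3/31) + 8·(4/31) + 9·(4/31) + 9·(2/31) + 9·(4/31) = 154/31.
E[X | Z ≤ 3] = (154/31) / (21/31) = 22/3.

22/3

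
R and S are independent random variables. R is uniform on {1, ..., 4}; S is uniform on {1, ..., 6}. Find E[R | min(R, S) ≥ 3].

Outcomes with min(R, S) ≥ 3: (3,3), (3,4), (3,5), (3,6), (4,3), (4,4), (4,5), (4,6), each with probability 1/24.
E[R | min(R, S) ≥ 3] = (3 + 3 + 3 + 3 + 4 + 4 + 4 + 4) / 8 = 7/2.

7/2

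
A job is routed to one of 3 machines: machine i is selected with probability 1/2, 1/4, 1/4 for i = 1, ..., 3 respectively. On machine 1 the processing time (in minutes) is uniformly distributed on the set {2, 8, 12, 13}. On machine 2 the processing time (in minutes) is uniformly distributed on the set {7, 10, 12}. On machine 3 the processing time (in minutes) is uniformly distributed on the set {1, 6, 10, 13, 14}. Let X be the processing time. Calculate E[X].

1079/120

E[X | machine 1] = (2+8+12+13)/4 = 35/4.
E[X | machine 2] = (7+10+12)/3 = 29/3.
E[X | machine 3] = (1+6+10+13+14)/5 = 44/5.
By the law of total expectation,
E[X] = (1/2)·(35/4) + (1/4)·(29/3) + (1/4)·(44/5) = 1079/120.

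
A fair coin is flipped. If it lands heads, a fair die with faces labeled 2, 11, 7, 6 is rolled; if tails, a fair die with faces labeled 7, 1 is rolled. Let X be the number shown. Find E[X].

21/4

E[X | heads] = (2+11+7+6)/4 = 13/2.
E[X | tails] = (7+1)/2 = 4.
E[X] = (1/2)·(13/2) + (1/2)·(4) = 21/4.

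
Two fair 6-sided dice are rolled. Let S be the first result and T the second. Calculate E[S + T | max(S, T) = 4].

44/7

Outcomes with max(S, T) = 4: (1,4), (2,4), (3,4), (4,1), (4,2), (4,3), (4,4), each with probability 1/36.
E[S + T | max(S, T) = 4] = (5 + 6 + 7 + 5 + 6 + 7 + 8) / 7 = 44/7.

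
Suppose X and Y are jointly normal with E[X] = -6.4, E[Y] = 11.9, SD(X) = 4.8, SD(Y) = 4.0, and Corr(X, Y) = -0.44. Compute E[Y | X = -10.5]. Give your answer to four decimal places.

E[Y | X=x] = μ_Y + ρ(σ_Y/σ_X)(x − μ_X) for jointly normal variables.
E[Y | X=-10.5] = 11.9 + (-0.44)·(4.0/4.8)·(-10.5 − (-6.4)) = 11.9 + (-0.36667)·(-4.1) = 13.4033.

13.4033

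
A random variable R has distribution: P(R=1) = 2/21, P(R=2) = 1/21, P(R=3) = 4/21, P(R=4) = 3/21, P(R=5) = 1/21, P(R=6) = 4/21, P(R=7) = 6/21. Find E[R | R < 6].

3

P(R < 6) = 11/21.
Σ over the event: 1·2/21 + 2·1/21 + 3·4/21 + 4·1/7 + 5·1/21 = 11/7.
E[R | R < 6] = (11/7) / (11/21) = 3.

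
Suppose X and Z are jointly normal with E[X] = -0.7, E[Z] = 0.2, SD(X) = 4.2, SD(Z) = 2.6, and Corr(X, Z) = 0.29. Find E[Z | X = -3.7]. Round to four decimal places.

The regression of Z on X has slope ρ·σ_Z/σ_X and passes through (μ_X, μ_Z).
E[Z | X=-3.7] = 0.2 + (0.29)·(2.6/4.2)·(-3.7 − (-0.7)) = 0.2 + (0.17952)·(-3) = -0.3386.

-0.3386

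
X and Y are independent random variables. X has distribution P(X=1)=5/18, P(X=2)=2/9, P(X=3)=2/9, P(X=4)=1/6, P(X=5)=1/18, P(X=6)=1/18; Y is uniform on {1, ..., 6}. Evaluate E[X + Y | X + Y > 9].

P(X + Y > 9) = 2/27.
Summing (X+Y)·P(x,y) over outcomes with X + Y > 9 gives 7/9.
E[X + Y | X + Y > 9] = (7/9) / (2/27) = 21/2.

21/2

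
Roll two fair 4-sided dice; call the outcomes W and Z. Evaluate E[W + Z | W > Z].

Outcomes with W > Z: (2,1), (3,1), (3,2), (4,1), (4,2), (4,3), each with probability 1/16.
E[W + Z | W > Z] = (3 + 4 + 5 + 5 + 6 + 7) / 6 = 5.

5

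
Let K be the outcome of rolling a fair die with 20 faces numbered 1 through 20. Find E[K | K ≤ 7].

4

Given K ≤ 7, K is equally likely to be any of {1, 2, 3, 4, 5, 6, 7}.
E[K | K ≤ 7] = (1 + 2 + 3 + 4 + 5 + 6 + 7) / 7 = 4.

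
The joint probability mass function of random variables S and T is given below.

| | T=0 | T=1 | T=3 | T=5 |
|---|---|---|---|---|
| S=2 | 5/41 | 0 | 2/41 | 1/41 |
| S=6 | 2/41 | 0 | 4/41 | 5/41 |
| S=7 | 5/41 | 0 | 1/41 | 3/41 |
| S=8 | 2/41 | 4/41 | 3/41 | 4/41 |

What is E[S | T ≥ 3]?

P(T ≥ 3) = 23/41.
Summing S·P(S=x,T=y) over the conditioning event gives 144/41.
E[S | T ≥ 3] = (144/41) / (23/41) = 144/23.

144/23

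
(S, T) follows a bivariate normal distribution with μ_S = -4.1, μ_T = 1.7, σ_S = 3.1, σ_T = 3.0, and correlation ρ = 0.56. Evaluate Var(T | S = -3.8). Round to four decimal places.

The conditional variance in a bivariate normal is σ_T²(1 − ρ²), independent of x.
Var(T | S=-3.8) = (3.0)²·(1 − (0.56)²) = 9·0.6864 = 6.1776.

6.1776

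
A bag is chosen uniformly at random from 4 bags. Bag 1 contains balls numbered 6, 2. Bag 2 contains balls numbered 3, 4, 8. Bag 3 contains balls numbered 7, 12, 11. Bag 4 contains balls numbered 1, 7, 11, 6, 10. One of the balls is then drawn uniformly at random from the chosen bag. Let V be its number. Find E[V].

E[V | bag 1] = (6+2)/2 = 4.
E[V | bag 2] = (3+4+8)/3 = 5.
E[V | bag 3] = (7+12+11)/3 = 10.
E[V | bag 4] = (1+7+11+6+10)/5 = 7.
By the law of total expectation,
E[V] = (1/4)·(4) + (1/4)·(5) + (1/4)·(10) + (1/4)·(7) = 13/2.

13/2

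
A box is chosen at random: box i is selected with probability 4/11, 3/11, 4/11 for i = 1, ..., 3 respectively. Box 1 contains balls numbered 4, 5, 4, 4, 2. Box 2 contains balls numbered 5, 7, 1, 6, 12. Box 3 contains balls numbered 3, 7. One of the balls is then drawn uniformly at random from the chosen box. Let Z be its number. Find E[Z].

E[Z | box 1] = (4+5+4+4+2)/5 = 19/5.
E[Z | box 2] = (5+7+1+6+12)/5 = 31/5.
E[Z | box 3] = (3+7)/2 = 5.
By the law of total expectation,
E[Z] = (4/11)·(19/5) + (3/11)·(31/5) + (4/11)·(5) = 269/55.

269/55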